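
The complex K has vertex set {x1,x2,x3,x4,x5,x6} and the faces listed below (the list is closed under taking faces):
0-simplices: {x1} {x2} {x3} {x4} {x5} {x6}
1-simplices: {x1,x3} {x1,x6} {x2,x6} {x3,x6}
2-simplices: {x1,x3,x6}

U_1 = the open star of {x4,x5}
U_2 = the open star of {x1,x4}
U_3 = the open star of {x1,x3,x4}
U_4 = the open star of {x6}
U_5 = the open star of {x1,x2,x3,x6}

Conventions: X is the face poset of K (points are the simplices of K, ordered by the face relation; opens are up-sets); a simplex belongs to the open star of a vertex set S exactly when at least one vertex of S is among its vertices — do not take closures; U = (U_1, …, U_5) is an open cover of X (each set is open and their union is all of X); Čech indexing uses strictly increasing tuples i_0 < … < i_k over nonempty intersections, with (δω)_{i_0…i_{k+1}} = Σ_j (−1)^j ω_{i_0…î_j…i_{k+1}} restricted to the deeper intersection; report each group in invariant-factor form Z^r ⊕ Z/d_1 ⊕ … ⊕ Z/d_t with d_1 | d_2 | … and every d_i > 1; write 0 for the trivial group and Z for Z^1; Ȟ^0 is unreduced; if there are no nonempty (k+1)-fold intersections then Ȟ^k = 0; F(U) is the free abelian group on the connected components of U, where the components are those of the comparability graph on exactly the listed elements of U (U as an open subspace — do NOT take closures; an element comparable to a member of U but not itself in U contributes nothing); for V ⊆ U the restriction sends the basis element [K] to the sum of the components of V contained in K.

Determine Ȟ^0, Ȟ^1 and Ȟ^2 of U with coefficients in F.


Ȟ^0(U;F) ≅ Z^3, Ȟ^1(U;F) ≅ 0, Ȟ^2(U;F) ≅ 0

cover nerve:
  U1={{x4},{x5}} U2={{x1},{x4},{x1,x3},{x1,x6},{x1,x3,x6}} U3={{x1},{x3},{x4},{x1,x3},{x1,x6},{x3,x6},{x1,x3,x6}} U4={{x6},{x1,x6},{x2,x6},{x3,x6},{x1,x3,x6}} U5={{x1},{x2},{x3},{x6},{x1,x3},{x1,x6},{x2,x6},{x3,x6},{x1,x3,x6}}
  U12={{x4}} U13={{x4}} U23={{x1},{x4},{x1,x3},{x1,x6},{x1,x3,x6}} U24={{x1,x6},{x1,x3,x6}} U25={{x1},{x1,x3},{x1,x6},{x1,x3,x6}} U34={{x1,x6},{x3,x6},{x1,x3,x6}} U35={{x1},{x3},{x1,x3},{x1,x6},{x3,x6},{x1,x3,x6}} U45={{x6},{x1,x6},{x2,x6},{x3,x6},{x1,x3,x6}}
  U123={{x4}} U234={{x1,x6},{x1,x3,x6}} U235={{x1},{x1,x3},{x1,x6},{x1,x3,x6}} U245={{x1,x6},{x1,x3,x6}} U345={{x1,x6},{x3,x6},{x1,x3,x6}}
  U2345={{x1,x6},{x1,x3,x6}}
components per intersection:
  U1: {{x4}} {{x5}}
  U2: {{x1},{x1,x3},{x1,x6},{x1,x3,x6}} {{x4}}
  U3: {{x1},{x3},{x1,x3},{x1,x6},{x3,x6},{x1,x3,x6}} {{x4}}
  U4: {{x6},{x1,x6},{x2,x6},{x3,x6},{x1,x3,x6}}
  U5: {{x1},{x2},{x3},{x6},{x1,x3},{x1,x6},{x2,x6},{x3,x6},{x1,x3,x6}}
  U12: {{x4}}
  U13: {{x4}}
  U23: {{x1},{x1,x3},{x1,x6},{x1,x3,x6}} {{x4}}
  U24: {{x1,x6},{x1,x3,x6}}
  U25: {{x1},{x1,x3},{x1,x6},{x1,x3,x6}}
  U34: {{x1,x6},{x3,x6},{x1,x3,x6}}
  U35: {{x1},{x3},{x1,x3},{x1,x6},{x3,x6},{x1,x3,x6}}
  U45: {{x6},{x1,x6},{x2,x6},{x3,x6},{x1,x3,x6}}
  U123: {{x4}}
  U234: {{x1,x6},{x1,x3,x6}}
  U235: {{x1},{x1,x3},{x1,x6},{x1,x3,x6}}
  U245: {{x1,x6},{x1,x3,x6}}
  U345: {{x1,x6},{x3,x6},{x1,x3,x6}}
  U2345: {{x1,x6},{x1,x3,x6}}
C dims 8,9,5,1; δ0: rk 5, SNF 1^5; δ1: rk 4, SNF 1^4; δ2: rk 1, SNF 1^1
Ȟ^0: (8−5)−0=3 ⇒ Z^3
Ȟ^1: (9−4)−5=0 ⇒ 0
Ȟ^2: (5−1)−4=0 ⇒ 0


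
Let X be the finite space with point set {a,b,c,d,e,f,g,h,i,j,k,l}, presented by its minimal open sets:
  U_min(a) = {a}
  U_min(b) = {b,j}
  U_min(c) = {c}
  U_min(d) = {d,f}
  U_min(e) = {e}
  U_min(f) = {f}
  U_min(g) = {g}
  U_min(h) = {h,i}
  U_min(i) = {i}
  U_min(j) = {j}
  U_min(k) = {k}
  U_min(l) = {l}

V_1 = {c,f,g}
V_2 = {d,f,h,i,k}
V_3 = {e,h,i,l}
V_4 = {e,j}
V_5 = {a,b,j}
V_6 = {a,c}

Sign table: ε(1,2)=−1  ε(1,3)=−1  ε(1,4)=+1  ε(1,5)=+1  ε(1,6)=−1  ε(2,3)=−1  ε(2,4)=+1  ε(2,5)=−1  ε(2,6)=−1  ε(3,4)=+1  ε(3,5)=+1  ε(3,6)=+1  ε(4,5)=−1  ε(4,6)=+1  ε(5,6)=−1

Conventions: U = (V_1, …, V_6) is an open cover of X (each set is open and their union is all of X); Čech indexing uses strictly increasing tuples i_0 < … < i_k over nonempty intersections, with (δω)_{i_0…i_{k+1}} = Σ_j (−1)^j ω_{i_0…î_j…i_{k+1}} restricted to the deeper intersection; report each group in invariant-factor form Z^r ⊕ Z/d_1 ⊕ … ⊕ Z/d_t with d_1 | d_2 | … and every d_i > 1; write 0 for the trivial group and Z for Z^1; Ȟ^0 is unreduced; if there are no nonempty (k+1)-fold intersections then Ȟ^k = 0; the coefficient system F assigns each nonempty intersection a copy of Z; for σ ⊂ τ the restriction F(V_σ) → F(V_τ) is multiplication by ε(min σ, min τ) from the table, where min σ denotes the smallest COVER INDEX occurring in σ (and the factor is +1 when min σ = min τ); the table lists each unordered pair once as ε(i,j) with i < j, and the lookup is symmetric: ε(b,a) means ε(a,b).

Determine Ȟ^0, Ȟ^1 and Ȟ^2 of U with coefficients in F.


nonempty overlaps:
  V12={f} V16={c} V23={h,i} V34={e} V45={j} V56={a}
C dims 6,6; δ0: rk 6, SNF 1^5·2
degree 0: 6−6−0 = 0 → Ȟ^0 ≅ 0
degree 1: 6−0−6 = 0 plus torsion [2] → Ȟ^1 ≅ Z/2
degree 2: 0−0−0 = 0 → Ȟ^2 ≅ 0

Ȟ^0(U;F) ≅ 0, Ȟ^1(U;F) ≅ Z/2, Ȟ^2(U;F) ≅ 0


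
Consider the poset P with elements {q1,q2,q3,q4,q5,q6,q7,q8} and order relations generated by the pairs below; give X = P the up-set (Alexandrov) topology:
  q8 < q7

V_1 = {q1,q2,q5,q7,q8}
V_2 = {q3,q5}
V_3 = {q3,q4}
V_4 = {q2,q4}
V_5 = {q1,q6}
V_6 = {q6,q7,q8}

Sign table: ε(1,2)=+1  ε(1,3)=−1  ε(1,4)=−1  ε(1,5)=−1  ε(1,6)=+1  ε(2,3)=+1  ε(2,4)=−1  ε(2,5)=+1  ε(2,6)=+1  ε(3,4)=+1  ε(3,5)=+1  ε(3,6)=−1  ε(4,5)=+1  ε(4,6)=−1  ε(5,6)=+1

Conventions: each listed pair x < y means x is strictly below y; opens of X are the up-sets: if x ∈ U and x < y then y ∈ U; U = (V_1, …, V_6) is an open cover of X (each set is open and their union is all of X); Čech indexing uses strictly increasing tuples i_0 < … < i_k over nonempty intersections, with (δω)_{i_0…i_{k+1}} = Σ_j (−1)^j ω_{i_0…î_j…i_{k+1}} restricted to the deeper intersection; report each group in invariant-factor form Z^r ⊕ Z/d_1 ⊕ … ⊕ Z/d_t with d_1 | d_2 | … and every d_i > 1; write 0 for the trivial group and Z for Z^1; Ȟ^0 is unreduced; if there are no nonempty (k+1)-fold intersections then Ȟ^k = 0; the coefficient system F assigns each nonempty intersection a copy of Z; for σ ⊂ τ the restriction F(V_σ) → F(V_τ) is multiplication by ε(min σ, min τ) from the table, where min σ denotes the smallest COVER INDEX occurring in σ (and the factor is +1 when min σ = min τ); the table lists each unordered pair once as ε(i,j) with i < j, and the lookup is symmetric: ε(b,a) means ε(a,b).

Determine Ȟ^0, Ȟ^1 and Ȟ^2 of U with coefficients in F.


Ȟ^0 ≅ 0, Ȟ^1 ≅ Z ⊕ Z/2, Ȟ^2 ≅ 0

nerve of the cover:
  V12={q5} V14={q2} V15={q1} V16={q7,q8} V23={q3} V34={q4} V56={q6}
C dims 6,7; δ0: rk 6, SNF 1^5·2
Ȟ^0 = (6 − 6) − 0 = 0, so Ȟ^0 ≅ 0
Ȟ^1 = (7 − 0) − 6 = 1 plus torsion [2], so Ȟ^1 ≅ Z ⊕ Z/2
Ȟ^2 = (0 − 0) − 0 = 0, so Ȟ^2 ≅ 0


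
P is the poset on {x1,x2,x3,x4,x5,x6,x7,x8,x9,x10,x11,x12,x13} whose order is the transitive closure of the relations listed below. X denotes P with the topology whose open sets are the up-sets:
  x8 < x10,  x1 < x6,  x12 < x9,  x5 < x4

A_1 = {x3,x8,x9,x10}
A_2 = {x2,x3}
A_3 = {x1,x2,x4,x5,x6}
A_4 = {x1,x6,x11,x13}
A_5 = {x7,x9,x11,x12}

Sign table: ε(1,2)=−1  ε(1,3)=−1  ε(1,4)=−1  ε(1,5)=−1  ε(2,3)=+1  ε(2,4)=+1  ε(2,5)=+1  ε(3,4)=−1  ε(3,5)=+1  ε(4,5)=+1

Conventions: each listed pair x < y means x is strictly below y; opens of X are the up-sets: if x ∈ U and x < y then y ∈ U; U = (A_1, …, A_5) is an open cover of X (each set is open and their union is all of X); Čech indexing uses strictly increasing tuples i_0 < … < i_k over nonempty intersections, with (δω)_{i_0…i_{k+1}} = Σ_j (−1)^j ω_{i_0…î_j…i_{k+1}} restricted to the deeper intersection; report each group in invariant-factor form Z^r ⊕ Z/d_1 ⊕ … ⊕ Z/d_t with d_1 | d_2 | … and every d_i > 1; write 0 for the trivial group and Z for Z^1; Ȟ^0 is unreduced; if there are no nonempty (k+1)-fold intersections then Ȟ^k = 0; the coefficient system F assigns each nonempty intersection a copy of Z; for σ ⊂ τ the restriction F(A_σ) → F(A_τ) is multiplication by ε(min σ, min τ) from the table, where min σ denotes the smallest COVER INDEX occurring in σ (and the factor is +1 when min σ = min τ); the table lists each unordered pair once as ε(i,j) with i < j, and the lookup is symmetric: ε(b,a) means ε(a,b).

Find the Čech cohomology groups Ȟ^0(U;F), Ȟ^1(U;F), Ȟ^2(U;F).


Ȟ^0 ≅ 0,  Ȟ^1 ≅ Z/2,  Ȟ^2 ≅ 0

nonempty overlaps:
  A12={x3} A15={x9} A23={x2} A34={x1,x6} A45={x11}
C dims 5,5; δ0: rk 5, SNF 1^4·2
degree 0: 5−5−0 = 0 → Ȟ^0 ≅ 0
degree 1: 5−0−5 = 0 plus torsion [2] → Ȟ^1 ≅ Z/2
degree 2: 0−0−0 = 0 → Ȟ^2 ≅ 0


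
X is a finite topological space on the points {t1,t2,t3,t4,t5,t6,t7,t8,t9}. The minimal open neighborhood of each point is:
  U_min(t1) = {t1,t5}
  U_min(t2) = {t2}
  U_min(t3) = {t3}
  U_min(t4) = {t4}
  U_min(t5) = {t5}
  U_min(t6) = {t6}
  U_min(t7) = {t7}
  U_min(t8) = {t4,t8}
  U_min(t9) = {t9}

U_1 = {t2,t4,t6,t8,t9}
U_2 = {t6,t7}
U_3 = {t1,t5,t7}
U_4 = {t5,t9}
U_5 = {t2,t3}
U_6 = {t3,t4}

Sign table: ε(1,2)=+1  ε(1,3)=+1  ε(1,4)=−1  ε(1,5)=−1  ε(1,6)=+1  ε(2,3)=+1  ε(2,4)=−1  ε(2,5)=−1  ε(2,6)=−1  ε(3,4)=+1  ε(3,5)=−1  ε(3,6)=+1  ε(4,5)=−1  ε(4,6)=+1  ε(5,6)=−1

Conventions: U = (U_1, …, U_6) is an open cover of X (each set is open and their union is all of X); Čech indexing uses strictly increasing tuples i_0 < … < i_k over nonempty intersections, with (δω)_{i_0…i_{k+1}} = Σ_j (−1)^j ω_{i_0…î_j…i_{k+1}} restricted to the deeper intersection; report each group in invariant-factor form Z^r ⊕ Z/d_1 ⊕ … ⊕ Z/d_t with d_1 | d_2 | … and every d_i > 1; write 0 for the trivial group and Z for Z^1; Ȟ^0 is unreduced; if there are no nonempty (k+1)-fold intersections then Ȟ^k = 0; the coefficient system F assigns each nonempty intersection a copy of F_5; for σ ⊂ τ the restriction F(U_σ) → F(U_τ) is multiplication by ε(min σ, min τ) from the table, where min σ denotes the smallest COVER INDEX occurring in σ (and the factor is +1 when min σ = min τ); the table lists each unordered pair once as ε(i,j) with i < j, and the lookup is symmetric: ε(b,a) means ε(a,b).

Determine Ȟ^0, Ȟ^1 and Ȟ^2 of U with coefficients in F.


Ȟ^0 ≅ 0; Ȟ^1 ≅ Z/5; Ȟ^2 ≅ 0

nonempty overlaps:
  U12={t6} U14={t9} U15={t2} U16={t4} U23={t7} U34={t5} U56={t3}
C dims 6,7; δ0: rk_F5 6
degree 0: 6−6−0 = 0 → Ȟ^0 ≅ 0
degree 1: 7−0−6 = 1 → Ȟ^1 ≅ Z/5
degree 2: 0−0−0 = 0 → Ȟ^2 ≅ 0


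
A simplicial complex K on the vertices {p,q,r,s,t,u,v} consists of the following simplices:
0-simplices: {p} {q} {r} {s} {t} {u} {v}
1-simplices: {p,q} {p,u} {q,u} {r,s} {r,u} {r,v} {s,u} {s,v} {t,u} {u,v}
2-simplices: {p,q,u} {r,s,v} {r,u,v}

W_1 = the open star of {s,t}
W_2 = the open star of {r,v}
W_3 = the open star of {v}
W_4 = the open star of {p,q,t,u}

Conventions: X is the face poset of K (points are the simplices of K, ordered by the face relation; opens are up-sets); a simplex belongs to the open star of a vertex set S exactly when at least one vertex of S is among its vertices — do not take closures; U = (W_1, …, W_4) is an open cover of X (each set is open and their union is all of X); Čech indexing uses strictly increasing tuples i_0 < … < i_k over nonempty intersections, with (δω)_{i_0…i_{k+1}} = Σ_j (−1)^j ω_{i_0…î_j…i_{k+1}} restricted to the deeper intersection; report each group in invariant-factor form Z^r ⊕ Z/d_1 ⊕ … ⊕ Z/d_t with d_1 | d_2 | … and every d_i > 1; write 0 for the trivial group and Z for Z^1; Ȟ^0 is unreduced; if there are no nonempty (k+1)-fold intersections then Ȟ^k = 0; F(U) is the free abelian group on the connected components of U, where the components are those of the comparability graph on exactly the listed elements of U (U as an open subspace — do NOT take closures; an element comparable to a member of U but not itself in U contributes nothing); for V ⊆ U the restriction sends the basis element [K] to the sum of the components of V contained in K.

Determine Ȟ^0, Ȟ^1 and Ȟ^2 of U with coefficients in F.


Ȟ^0 ≅ Z,  Ȟ^1 ≅ Z,  Ȟ^2 ≅ 0

nerve simplices:
  W1={{s},{t},{r,s},{s,u},{s,v},{t,u},{r,s,v}} W2={{r},{v},{r,s},{r,u},{r,v},{s,v},{u,v},{r,s,v},{r,u,v}} W3={{v},{r,v},{s,v},{u,v},{r,s,v},{r,u,v}} W4={{p},{q},{t},{u},{p,q},{p,u},{q,u},{r,u},{s,u},{t,u},{u,v},{p,q,u},{r,u,v}}
  W12={{r,s},{s,v},{r,s,v}} W13={{s,v},{r,s,v}} W14={{t},{s,u},{t,u}} W23={{v},{r,v},{s,v},{u,v},{r,s,v},{r,u,v}} W24={{r,u},{u,v},{r,u,v}} W34={{u,v},{r,u,v}}
  W123={{s,v},{r,s,v}} W234={{u,v},{r,u,v}}
components per intersection:
  W1: {{s},{r,s},{s,u},{s,v},{r,s,v}} {{t},{t,u}}
  W2: {{r},{v},{r,s},{r,u},{r,v},{s,v},{u,v},{r,s,v},{r,u,v}}
  W3: {{v},{r,v},{s,v},{u,v},{r,s,v},{r,u,v}}
  W4: {{p},{q},{t},{u},{p,q},{p,u},{q,u},{r,u},{s,u},{t,u},{u,v},{p,q,u},{r,u,v}}
  W12: {{r,s},{s,v},{r,s,v}}
  W13: {{s,v},{r,s,v}}
  W14: {{t},{t,u}} {{s,u}}
  W23: {{v},{r,v},{s,v},{u,v},{r,s,v},{r,u,v}}
  W24: {{r,u},{u,v},{r,u,v}}
  W34: {{u,v},{r,u,v}}
  W123: {{s,v},{r,s,v}}
  W234: {{u,v},{r,u,v}}
C dims 5,7,2; δ0: rk 4, SNF 1^4; δ1: rk 2, SNF 1^2
degree 0: 5−4−0 = 1 → Ȟ^0 ≅ Z
degree 1: 7−2−4 = 1 → Ȟ^1 ≅ Z
degree 2: 2−0−2 = 0 → Ȟ^2 ≅ 0


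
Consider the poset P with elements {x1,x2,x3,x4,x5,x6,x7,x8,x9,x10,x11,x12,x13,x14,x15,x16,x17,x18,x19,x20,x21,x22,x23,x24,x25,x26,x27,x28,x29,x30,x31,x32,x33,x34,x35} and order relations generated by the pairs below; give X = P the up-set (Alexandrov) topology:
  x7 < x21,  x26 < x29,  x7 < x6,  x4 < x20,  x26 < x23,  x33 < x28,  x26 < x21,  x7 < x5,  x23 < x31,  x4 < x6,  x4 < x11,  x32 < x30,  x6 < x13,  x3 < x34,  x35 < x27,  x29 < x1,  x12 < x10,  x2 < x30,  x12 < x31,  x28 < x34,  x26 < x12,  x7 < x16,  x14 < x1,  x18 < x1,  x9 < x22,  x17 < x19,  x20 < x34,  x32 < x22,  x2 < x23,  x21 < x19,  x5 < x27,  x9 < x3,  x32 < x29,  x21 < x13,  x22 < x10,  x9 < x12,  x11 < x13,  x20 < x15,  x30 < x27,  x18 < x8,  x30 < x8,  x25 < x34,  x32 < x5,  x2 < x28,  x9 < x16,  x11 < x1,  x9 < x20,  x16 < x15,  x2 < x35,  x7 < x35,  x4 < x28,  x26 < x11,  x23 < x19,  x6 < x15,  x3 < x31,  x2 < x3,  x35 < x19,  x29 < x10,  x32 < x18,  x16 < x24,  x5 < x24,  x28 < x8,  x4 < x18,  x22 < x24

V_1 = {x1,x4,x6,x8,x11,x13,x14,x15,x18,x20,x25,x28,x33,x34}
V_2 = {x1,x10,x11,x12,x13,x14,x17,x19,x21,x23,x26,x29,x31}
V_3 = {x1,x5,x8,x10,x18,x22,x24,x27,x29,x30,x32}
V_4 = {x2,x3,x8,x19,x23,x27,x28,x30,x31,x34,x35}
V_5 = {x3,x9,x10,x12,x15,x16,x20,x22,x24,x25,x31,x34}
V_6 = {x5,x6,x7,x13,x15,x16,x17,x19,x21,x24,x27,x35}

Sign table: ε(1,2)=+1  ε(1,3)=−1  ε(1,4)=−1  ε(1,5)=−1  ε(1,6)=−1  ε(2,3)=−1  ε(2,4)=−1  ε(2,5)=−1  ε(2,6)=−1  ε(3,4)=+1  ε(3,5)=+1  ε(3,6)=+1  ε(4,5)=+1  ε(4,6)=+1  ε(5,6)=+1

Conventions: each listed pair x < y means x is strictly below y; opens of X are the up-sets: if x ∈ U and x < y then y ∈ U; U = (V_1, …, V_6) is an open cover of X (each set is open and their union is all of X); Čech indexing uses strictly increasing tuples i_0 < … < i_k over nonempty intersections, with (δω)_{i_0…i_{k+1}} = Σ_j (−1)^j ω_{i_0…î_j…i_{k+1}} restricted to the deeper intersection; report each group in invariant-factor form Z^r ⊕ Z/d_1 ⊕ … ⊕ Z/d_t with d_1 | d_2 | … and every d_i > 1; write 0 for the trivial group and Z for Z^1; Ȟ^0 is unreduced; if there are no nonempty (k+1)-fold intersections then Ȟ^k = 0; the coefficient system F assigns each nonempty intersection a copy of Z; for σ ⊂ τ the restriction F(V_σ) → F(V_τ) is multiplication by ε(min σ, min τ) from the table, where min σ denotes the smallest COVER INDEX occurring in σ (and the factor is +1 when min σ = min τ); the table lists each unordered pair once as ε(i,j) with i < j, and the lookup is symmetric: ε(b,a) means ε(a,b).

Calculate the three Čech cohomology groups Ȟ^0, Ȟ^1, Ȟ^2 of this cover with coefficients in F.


Ȟ^0 ≅ Z; Ȟ^1 ≅ 0; Ȟ^2 ≅ Z/2

nerve simplices:
  V12={x1,x11,x13,x14} V13={x1,x8,x18} V14={x8,x28,x34} V15={x15,x20,x25,x34} V16={x6,x13,x15} V23={x1,x10,x29} V24={x19,x23,x31} V25={x10,x12,x31} V26={x13,x17,x19,x21} V34={x8,x27,x30} V35={x10,x22,x24} V36={x5,x24,x27} V45={x3,x31,x34} V46={x19,x27,x35} V56={x15,x16,x24}
  V123={x1} V126={x13} V134={x8} V145={x34} V156={x15} V235={x10} V245={x31} V246={x19} V346={x27} V356={x24}
C dims 6,15,10; δ0: rk 5, SNF 1^5; δ1: rk 10, SNF 1^9·2
degree 0: 6−5−0 = 1 → Ȟ^0 ≅ Z
degree 1: 15−10−5 = 0 → Ȟ^1 ≅ 0
degree 2: 10−0−10 = 0 plus torsion [2] → Ȟ^2 ≅ Z/2


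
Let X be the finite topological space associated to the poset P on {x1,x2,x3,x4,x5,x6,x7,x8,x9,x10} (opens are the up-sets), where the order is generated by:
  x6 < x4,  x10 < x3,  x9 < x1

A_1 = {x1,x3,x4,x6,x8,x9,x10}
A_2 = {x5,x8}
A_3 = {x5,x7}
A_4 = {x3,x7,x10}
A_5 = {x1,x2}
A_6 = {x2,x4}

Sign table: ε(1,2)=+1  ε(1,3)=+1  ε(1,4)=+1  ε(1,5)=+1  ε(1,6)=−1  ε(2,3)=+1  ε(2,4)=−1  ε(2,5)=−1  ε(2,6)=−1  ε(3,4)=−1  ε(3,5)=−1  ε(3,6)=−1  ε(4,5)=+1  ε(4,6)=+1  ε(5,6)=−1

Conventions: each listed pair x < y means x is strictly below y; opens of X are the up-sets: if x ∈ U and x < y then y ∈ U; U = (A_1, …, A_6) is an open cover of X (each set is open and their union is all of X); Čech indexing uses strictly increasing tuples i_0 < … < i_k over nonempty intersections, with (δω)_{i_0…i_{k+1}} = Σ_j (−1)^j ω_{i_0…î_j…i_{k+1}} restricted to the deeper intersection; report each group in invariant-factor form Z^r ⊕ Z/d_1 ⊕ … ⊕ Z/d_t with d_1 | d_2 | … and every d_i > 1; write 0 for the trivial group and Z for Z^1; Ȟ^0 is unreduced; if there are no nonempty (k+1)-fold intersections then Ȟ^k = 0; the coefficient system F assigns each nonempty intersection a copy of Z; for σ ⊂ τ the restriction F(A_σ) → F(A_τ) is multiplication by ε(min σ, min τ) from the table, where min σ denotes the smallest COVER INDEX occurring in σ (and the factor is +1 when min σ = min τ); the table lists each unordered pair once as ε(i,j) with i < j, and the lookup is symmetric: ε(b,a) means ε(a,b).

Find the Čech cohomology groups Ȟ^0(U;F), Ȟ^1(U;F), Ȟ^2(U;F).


nerve of the cover:
  A12={x8} A14={x3,x10} A15={x1} A16={x4} A23={x5} A34={x7} A56={x2}
C dims 6,7; δ0: rk 6, SNF 1^5·2
Ȟ^0 = (6 − 6) − 0 = 0, so Ȟ^0 ≅ 0
Ȟ^1 = (7 − 0) − 6 = 1 plus torsion [2], so Ȟ^1 ≅ Z ⊕ Z/2
Ȟ^2 = (0 − 0) − 0 = 0, so Ȟ^2 ≅ 0

Ȟ^0 ≅ 0; Ȟ^1 ≅ Z ⊕ Z/2; Ȟ^2 ≅ 0


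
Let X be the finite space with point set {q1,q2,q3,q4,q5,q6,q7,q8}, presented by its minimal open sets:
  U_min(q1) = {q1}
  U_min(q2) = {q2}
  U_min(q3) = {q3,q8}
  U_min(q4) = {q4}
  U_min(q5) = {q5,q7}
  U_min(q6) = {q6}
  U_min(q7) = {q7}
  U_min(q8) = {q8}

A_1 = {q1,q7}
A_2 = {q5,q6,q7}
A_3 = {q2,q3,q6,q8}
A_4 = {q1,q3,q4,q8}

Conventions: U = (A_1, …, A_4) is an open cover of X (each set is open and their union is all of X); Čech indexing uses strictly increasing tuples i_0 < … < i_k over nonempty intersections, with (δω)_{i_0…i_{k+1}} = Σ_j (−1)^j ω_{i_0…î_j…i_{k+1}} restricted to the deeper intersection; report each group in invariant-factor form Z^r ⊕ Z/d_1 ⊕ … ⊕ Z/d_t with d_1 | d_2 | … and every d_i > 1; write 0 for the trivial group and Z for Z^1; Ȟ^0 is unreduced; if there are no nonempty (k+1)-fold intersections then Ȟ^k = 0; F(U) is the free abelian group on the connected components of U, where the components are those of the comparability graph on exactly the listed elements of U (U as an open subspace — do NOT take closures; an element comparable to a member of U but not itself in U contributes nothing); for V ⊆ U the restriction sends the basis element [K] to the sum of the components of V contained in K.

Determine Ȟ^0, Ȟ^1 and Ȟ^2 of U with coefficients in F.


nonempty intersections:
  A12={q7} A14={q1} A23={q6} A34={q3,q8}
components per intersection:
  A1: {q1} {q7}
  A2: {q5,q7} {q6}
  A3: {q2} {q3,q8} {q6}
  A4: {q1} {q3,q8} {q4}
  A12: {q7}
  A14: {q1}
  A23: {q6}
  A34: {q3,q8}
C dims 10,4; δ0: rk 4, SNF 1^4
Ȟ^0: (10−4)−0=6 ⇒ Z^6
Ȟ^1: (4−0)−4=0 ⇒ 0
Ȟ^2: (0−0)−0=0 ⇒ 0

Ȟ^0 = Z^6; Ȟ^1 = 0; Ȟ^2 = 0


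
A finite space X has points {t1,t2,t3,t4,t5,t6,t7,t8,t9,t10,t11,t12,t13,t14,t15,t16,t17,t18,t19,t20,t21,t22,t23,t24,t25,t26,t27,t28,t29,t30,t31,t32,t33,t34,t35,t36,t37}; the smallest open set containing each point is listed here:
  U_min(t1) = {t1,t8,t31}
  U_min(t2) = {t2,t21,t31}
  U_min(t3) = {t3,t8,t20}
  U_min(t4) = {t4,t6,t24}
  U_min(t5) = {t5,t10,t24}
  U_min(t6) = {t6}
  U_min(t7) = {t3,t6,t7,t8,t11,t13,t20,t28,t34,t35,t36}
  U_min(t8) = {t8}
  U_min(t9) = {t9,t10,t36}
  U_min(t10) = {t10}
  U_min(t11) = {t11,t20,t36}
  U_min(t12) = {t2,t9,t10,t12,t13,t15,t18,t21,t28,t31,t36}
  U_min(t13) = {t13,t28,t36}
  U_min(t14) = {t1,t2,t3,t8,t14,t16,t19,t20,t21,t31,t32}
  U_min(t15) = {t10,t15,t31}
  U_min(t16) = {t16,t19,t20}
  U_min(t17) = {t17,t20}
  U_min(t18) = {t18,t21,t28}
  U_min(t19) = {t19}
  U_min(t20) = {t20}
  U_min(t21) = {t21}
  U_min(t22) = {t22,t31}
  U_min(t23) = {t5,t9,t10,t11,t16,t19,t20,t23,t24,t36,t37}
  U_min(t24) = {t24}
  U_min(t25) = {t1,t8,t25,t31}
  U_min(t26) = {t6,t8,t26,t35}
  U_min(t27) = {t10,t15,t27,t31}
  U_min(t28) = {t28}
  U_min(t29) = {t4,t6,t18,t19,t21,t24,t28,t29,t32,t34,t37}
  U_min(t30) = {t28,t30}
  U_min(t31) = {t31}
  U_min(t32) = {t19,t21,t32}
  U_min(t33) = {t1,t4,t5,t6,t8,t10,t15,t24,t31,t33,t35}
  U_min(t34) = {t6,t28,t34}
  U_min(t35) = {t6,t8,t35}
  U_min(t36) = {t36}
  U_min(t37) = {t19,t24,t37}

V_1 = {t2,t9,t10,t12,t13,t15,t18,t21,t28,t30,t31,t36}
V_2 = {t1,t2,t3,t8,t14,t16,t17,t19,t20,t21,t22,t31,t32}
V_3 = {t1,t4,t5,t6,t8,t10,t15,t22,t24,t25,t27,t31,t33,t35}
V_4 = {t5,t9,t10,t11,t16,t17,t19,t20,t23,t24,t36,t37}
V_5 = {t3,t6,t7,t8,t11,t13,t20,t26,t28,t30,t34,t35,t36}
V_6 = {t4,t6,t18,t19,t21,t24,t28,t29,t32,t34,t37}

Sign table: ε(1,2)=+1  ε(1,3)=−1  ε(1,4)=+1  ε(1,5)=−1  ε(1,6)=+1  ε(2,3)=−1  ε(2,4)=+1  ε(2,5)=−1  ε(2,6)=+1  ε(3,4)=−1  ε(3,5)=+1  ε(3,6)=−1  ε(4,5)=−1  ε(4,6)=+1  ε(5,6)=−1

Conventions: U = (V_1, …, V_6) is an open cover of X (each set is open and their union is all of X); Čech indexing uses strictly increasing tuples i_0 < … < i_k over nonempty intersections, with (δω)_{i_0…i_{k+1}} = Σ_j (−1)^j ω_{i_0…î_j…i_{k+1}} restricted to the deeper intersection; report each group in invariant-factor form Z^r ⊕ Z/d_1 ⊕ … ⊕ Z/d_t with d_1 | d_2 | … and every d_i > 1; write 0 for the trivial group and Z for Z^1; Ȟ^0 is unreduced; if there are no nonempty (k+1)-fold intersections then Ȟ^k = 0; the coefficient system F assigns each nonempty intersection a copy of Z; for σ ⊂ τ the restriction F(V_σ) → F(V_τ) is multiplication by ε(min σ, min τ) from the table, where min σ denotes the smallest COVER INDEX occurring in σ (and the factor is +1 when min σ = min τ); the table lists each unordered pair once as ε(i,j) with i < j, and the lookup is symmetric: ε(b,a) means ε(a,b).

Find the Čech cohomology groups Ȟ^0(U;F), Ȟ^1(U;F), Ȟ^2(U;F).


Ȟ^0 ≅ Z, Ȟ^1 ≅ 0 and Ȟ^2 ≅ Z/2

nonempty overlaps:
  V12={t2,t21,t31} V13={t10,t15,t31} V14={t9,t10,t36} V15={t13,t28,t30,t36} V16={t18,t21,t28} V23={t1,t8,t22,t31} V24={t16,t17,t19,t20} V25={t3,t8,t20} V26={t19,t21,t32} V34={t5,t10,t24} V35={t6,t8,t35} V36={t4,t6,t24} V45={t11,t20,t36} V46={t19,t24,t37} V56={t6,t28,t34}
  V123={t31} V126={t21} V134={t10} V145={t36} V156={t28} V235={t8} V245={t20} V246={t19} V346={t24} V356={t6}
C dims 6,15,10; δ0: rk 5, SNF 1^5; δ1: rk 10, SNF 1^9·2
degree 0: 6−5−0 = 1 → Ȟ^0 ≅ Z
degree 1: 15−10−5 = 0 → Ȟ^1 ≅ 0
degree 2: 10−0−10 = 0 plus torsion [2] → Ȟ^2 ≅ Z/2


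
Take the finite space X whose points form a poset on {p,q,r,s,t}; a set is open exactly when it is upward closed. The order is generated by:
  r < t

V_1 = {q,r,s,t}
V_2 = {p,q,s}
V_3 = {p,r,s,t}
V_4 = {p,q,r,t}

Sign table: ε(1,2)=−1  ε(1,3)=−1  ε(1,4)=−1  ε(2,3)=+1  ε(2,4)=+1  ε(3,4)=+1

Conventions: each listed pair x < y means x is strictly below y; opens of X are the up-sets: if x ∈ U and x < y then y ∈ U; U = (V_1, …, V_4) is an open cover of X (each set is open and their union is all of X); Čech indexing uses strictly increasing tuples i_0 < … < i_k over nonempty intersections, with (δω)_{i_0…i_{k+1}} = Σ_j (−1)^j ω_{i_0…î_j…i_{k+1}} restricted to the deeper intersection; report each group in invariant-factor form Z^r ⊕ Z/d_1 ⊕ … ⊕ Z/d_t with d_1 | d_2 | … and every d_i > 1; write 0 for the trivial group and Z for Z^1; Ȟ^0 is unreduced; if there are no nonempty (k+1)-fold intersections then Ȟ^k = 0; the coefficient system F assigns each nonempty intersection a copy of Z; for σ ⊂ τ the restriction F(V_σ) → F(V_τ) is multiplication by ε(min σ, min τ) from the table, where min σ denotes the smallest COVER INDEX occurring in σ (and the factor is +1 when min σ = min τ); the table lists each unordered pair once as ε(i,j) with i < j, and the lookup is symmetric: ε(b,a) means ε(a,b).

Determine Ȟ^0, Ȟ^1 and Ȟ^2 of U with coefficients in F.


Ȟ^0 ≅ Z, Ȟ^1 ≅ 0 and Ȟ^2 ≅ Z

nonempty overlaps:
  V12={q,s} V13={r,s,t} V14={q,r,t} V23={p,s} V24={p,q} V34={p,r,t}
  V123={s} V124={q} V134={r,t} V234={p}
C dims 4,6,4; δ0: rk 3, SNF 1^3; δ1: rk 3, SNF 1^3
degree 0: 4−3−0 = 1 → Ȟ^0 ≅ Z
degree 1: 6−3−3 = 0 → Ȟ^1 ≅ 0
degree 2: 4−0−3 = 1 → Ȟ^2 ≅ Z


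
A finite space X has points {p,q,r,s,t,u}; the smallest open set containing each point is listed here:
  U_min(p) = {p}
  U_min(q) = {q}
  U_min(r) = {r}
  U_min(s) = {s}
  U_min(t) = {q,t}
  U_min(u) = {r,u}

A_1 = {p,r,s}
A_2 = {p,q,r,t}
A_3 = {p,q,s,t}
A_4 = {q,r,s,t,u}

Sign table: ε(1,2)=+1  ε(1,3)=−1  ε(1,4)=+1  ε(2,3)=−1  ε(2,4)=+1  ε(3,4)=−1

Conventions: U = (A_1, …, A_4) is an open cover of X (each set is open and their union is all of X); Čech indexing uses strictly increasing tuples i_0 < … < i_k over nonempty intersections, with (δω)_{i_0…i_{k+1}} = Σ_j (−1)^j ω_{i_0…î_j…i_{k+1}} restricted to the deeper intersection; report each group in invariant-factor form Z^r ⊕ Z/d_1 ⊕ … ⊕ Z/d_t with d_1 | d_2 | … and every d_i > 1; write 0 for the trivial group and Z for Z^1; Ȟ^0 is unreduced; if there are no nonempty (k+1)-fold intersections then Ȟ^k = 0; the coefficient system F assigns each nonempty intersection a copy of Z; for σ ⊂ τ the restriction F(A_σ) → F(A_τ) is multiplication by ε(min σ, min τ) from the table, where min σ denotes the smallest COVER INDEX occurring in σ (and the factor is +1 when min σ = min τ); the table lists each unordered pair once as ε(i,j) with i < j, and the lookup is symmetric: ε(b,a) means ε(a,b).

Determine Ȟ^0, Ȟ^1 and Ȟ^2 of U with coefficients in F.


nerve of the cover:
  A12={p,r} A13={p,s} A14={r,s} A23={p,q,t} A24={q,r,t} A34={q,s,t}
  A123={p} A124={r} A134={s} A234={q,t}
C dims 4,6,4; δ0: rk 3, SNF 1^3; δ1: rk 3, SNF 1^3
Ȟ^0 = (4 − 3) − 0 = 1, so Ȟ^0 ≅ Z
Ȟ^1 = (6 − 3) − 3 = 0, so Ȟ^1 ≅ 0
Ȟ^2 = (4 − 0) − 3 = 1, so Ȟ^2 ≅ Z

Ȟ^0 ≅ Z, Ȟ^1 ≅ 0, Ȟ^2 ≅ Z


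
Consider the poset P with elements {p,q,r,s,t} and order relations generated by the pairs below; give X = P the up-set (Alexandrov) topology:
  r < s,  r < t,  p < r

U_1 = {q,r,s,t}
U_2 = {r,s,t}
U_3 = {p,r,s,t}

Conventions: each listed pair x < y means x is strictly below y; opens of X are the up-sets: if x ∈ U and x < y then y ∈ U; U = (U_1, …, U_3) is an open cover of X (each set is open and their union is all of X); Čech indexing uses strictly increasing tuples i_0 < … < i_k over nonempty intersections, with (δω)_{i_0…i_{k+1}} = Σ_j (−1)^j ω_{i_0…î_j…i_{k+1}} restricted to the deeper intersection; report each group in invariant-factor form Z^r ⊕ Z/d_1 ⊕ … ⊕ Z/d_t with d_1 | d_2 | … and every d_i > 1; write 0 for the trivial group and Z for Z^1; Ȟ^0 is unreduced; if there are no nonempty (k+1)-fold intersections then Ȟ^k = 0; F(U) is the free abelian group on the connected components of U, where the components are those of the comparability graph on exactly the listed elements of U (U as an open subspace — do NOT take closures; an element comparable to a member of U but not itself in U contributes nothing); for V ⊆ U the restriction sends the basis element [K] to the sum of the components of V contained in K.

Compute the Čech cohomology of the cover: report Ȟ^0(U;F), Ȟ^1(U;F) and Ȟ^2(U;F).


Ȟ^0 = Z^2,  Ȟ^1 = 0,  Ȟ^2 = 0

nonempty intersections:
  U12={r,s,t} U13={r,s,t} U23={r,s,t}
  U123={r,s,t}
components per intersection:
  U1: {q} {r,s,t}
  U2: {r,s,t}
  U3: {p,r,s,t}
  U12: {r,s,t}
  U13: {r,s,t}
  U23: {r,s,t}
  U123: {r,s,t}
C dims 4,3,1; δ0: rk 2, SNF 1^2; δ1: rk 1, SNF 1^1
Ȟ^0: (4−2)−0=2 ⇒ Z^2
Ȟ^1: (3−1)−2=0 ⇒ 0
Ȟ^2: (1−0)−1=0 ⇒ 0


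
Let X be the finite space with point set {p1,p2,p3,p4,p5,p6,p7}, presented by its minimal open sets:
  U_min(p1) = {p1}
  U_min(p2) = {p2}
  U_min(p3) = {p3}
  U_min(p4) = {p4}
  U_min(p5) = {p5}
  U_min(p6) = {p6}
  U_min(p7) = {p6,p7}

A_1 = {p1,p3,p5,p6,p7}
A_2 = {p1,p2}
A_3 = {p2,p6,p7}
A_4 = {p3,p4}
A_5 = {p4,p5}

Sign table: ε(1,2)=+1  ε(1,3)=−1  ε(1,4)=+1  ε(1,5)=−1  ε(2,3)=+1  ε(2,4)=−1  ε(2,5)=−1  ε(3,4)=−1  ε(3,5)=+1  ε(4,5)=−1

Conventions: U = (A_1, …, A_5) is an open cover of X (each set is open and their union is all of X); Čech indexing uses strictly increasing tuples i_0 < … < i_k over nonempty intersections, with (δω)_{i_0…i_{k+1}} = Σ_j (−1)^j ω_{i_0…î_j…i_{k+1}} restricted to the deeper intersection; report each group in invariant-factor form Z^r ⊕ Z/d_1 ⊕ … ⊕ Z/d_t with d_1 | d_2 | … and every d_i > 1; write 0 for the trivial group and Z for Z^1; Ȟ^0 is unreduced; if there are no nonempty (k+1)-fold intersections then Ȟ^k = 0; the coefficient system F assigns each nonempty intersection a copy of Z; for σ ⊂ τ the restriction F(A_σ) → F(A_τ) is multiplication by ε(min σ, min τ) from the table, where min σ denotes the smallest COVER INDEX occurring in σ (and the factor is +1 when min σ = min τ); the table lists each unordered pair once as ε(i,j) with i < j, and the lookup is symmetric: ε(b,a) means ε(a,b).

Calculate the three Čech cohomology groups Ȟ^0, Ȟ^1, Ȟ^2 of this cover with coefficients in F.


nonempty overlaps:
  A12={p1} A13={p6,p7} A14={p3} A15={p5} A23={p2} A45={p4}
C dims 5,6; δ0: rk 5, SNF 1^4·2
degree 0: 5−5−0 = 0 → Ȟ^0 ≅ 0
degree 1: 6−0−5 = 1 plus torsion [2] → Ȟ^1 ≅ Z ⊕ Z/2
degree 2: 0−0−0 = 0 → Ȟ^2 ≅ 0

Ȟ^0(U;F) ≅ 0, Ȟ^1(U;F) ≅ Z ⊕ Z/2, Ȟ^2(U;F) ≅ 0


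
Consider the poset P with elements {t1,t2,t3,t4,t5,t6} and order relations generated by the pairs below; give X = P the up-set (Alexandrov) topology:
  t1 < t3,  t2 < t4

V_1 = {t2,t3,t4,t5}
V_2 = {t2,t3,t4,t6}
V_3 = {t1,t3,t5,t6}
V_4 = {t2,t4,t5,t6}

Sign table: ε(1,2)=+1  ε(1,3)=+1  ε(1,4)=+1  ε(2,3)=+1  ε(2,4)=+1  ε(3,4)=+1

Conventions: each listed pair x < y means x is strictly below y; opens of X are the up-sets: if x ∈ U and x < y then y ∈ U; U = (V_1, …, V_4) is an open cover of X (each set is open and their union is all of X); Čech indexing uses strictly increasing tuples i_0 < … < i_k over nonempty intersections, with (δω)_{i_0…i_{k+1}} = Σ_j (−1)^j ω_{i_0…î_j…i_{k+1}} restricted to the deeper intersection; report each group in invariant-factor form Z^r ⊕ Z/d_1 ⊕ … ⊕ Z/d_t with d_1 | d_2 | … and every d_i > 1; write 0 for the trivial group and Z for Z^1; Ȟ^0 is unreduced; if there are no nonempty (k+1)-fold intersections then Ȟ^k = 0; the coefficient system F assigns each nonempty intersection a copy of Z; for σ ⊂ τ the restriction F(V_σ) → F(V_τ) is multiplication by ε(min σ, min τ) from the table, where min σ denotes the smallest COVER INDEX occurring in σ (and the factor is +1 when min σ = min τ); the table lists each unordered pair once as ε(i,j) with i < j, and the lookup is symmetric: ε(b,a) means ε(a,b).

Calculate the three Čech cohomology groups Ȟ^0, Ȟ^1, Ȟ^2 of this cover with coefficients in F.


nonempty overlaps:
  V12={t2,t3,t4} V13={t3,t5} V14={t2,t4,t5} V23={t3,t6} V24={t2,t4,t6} V34={t5,t6}
  V123={t3} V124={t2,t4} V134={t5} V234={t6}
C dims 4,6,4; δ0: rk 3, SNF 1^3; δ1: rk 3, SNF 1^3
degree 0: 4−3−0 = 1 → Ȟ^0 ≅ Z
degree 1: 6−3−3 = 0 → Ȟ^1 ≅ 0
degree 2: 4−0−3 = 1 → Ȟ^2 ≅ Z

Ȟ^0(U;F) ≅ Z, Ȟ^1(U;F) ≅ 0 and Ȟ^2(U;F) ≅ Z


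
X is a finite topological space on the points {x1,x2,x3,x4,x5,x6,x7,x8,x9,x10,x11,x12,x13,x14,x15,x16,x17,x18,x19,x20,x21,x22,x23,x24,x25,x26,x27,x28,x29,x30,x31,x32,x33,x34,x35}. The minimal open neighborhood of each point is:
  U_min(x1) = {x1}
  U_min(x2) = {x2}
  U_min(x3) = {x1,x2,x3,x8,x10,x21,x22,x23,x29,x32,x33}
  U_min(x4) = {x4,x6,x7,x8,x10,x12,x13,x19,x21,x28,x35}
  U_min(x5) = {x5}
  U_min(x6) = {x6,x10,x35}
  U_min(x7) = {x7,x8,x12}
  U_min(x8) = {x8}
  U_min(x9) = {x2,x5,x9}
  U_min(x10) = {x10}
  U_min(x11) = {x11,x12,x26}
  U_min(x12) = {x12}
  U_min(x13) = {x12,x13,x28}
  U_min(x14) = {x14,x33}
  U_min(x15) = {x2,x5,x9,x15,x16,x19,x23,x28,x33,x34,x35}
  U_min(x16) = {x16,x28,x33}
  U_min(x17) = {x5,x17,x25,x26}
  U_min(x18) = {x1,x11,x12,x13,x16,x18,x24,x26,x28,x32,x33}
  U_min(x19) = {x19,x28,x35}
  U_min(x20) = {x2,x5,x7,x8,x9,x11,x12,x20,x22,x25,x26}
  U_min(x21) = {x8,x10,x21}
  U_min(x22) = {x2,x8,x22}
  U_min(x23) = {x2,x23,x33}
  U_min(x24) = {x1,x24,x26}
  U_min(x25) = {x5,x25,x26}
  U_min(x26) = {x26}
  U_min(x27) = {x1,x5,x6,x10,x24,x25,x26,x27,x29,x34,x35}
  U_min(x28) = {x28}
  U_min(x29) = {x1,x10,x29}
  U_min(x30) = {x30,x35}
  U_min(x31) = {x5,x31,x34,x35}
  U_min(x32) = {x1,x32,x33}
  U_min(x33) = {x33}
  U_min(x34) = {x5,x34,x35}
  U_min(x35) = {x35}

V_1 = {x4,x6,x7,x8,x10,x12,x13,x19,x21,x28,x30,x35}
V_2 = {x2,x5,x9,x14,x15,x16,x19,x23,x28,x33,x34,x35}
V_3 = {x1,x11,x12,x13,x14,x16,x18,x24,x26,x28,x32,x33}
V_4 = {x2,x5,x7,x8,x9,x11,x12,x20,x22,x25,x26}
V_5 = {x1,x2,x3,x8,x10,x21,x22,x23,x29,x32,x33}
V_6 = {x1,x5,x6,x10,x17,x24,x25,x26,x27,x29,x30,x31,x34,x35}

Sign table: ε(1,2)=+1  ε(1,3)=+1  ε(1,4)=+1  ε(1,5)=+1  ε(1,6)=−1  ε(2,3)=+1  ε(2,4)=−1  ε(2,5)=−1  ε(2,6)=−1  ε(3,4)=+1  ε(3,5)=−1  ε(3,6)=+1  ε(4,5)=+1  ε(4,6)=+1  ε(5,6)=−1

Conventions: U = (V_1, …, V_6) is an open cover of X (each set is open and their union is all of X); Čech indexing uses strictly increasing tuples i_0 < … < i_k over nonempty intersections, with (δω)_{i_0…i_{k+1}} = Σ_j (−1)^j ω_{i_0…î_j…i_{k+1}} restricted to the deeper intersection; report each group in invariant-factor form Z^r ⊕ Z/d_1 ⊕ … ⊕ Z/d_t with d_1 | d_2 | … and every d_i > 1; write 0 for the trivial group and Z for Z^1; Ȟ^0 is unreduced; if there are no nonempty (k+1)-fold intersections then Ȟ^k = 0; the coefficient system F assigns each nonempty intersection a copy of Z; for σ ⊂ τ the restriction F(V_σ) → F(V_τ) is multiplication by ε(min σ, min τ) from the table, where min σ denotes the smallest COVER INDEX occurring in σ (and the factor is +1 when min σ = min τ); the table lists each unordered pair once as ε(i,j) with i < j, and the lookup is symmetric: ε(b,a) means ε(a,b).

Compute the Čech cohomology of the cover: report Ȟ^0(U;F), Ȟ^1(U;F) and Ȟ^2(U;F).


nerve of the cover:
  V12={x19,x28,x35} V13={x12,x13,x28} V14={x7,x8,x12} V15={x8,x10,x21} V16={x6,x10,x30,x35} V23={x14,x16,x28,x33} V24={x2,x5,x9} V25={x2,x23,x33} V26={x5,x34,x35} V34={x11,x12,x26} V35={x1,x32,x33} V36={x1,x24,x26} V45={x2,x8,x22} V46={x5,x25,x26} V56={x1,x10,x29}
  V123={x28} V126={x35} V134={x12} V145={x8} V156={x10} V235={x33} V245={x2} V246={x5} V346={x26} V356={x1}
C dims 6,15,10; δ0: rk 6, SNF 1^5·2; δ1: rk 9, SNF 1^9
Ȟ^0 = (6 − 6) − 0 = 0, so Ȟ^0 ≅ 0
Ȟ^1 = (15 − 9) − 6 = 0 plus torsion [2], so Ȟ^1 ≅ Z/2
Ȟ^2 = (10 − 0) − 9 = 1, so Ȟ^2 ≅ Z

Ȟ^0 ≅ 0,  Ȟ^1 ≅ Z/2,  Ȟ^2 ≅ Z


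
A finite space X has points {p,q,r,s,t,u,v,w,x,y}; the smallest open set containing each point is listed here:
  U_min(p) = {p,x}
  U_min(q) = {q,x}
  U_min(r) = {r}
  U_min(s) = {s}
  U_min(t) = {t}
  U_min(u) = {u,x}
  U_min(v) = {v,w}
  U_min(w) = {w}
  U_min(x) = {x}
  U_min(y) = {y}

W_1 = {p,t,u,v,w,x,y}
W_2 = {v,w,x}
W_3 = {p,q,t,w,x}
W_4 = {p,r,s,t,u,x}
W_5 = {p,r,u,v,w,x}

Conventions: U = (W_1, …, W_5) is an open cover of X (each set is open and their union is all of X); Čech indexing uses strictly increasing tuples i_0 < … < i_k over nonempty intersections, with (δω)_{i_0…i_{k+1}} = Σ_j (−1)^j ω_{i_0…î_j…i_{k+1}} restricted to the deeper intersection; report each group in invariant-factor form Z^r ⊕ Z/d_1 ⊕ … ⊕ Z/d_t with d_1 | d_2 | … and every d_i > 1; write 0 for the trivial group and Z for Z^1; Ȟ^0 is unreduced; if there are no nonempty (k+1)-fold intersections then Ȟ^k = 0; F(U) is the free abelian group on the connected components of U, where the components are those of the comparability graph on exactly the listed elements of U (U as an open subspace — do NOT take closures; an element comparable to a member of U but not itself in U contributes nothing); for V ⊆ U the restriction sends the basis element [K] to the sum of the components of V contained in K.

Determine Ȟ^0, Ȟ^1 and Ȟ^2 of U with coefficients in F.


nonempty overlaps:
  W12={v,w,x} W13={p,t,w,x} W14={p,t,u,x} W15={p,u,v,w,x} W23={w,x} W24={x} W25={v,w,x} W34={p,t,x} W35={p,w,x} W45={p,r,u,x}
  W123={w,x} W124={x} W125={v,w,x} W134={p,t,x} W135={p,w,x} W145={p,u,x} W234={x} W235={w,x} W245={x} W345={p,x}
  W1234={x} W1235={w,x} W1245={x} W1345={p,x} W2345={x}
  W12345={x}
components per intersection:
  W1: {p,u,x} {t} {v,w} {y}
  W2: {v,w} {x}
  W3: {p,q,x} {t} {w}
  W4: {p,u,x} {r} {s} {t}
  W5: {p,u,x} {r} {v,w}
  W12: {v,w} {x}
  W13: {p,x} {t} {w}
  W14: {p,u,x} {t}
  W15: {p,u,x} {v,w}
  W23: {w} {x}
  W24: {x}
  W25: {v,w} {x}
  W34: {p,x} {t}
  W35: {p,x} {w}
  W45: {p,u,x} {r}
  W123: {w} {x}
  W124: {x}
  W125: {v,w} {x}
  W134: {p,x} {t}
  W135: {p,x} {w}
  W145: {p,u,x}
  W234: {x}
  W235: {w} {x}
  W245: {x}
  W345: {p,x}
  W1234: {x}
  W1235: {w} {x}
  W1245: {x}
  W1345: {p,x}
  W2345: {x}
  W12345: {x}
C dims 16,20,15,6; δ0: rk 10, SNF 1^10; δ1: rk 10, SNF 1^10; δ2: rk 5, SNF 1^5
degree 0: 16−10−0 = 6 → Ȟ^0 ≅ Z^6
degree 1: 20−10−10 = 0 → Ȟ^1 ≅ 0
degree 2: 15−5−10 = 0 → Ȟ^2 ≅ 0

Ȟ^0 = Z^6, Ȟ^1 = 0 and Ȟ^2 = 0


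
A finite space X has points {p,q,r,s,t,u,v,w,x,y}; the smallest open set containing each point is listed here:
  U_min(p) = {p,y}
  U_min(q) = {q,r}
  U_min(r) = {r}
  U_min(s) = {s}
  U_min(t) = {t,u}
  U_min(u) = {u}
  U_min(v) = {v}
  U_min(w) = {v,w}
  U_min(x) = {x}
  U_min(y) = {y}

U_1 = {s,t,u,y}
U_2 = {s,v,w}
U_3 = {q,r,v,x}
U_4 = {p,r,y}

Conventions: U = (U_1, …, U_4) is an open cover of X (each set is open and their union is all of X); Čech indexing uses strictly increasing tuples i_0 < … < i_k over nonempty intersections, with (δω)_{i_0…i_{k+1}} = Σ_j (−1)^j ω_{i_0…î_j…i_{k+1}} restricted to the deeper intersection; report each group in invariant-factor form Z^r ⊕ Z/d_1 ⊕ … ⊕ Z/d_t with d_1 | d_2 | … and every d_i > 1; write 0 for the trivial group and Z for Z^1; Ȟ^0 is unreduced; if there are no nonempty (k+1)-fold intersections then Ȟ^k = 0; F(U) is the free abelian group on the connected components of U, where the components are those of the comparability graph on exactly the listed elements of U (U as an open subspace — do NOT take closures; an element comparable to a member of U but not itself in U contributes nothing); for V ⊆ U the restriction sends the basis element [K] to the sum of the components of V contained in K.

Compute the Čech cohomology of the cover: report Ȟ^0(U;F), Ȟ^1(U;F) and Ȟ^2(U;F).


Ȟ^0(U;F) ≅ Z^6,  Ȟ^1(U;F) ≅ 0,  Ȟ^2(U;F) ≅ 0

nerve simplices:
  U12={s} U14={y} U23={v} U34={r}
components per intersection:
  U1: {s} {t,u} {y}
  U2: {s} {v,w}
  U3: {q,r} {v} {x}
  U4: {p,y} {r}
  U12: {s}
  U14: {y}
  U23: {v}
  U34: {r}
C dims 10,4; δ0: rk 4, SNF 1^4
degree 0: 10−4−0 = 6 → Ȟ^0 ≅ Z^6
degree 1: 4−0−4 = 0 → Ȟ^1 ≅ 0
degree 2: 0−0−0 = 0 → Ȟ^2 ≅ 0
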